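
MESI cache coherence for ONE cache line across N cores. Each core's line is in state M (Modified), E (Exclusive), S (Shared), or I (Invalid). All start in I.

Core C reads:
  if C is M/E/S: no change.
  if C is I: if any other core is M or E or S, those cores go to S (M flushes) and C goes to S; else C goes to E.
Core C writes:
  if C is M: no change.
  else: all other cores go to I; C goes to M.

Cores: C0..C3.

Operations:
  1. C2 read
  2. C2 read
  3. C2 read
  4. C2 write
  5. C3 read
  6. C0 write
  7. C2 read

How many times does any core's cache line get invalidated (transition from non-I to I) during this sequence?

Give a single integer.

Answer: 2

Derivation:
Op 1: C2 read [C2 read from I: no other sharers -> C2=E (exclusive)] -> [I,I,E,I] (invalidations this op: 0; running total: 0)
Op 2: C2 read [C2 read: already in E, no change] -> [I,I,E,I] (invalidations this op: 0; running total: 0)
Op 3: C2 read [C2 read: already in E, no change] -> [I,I,E,I] (invalidations this op: 0; running total: 0)
Op 4: C2 write [C2 write: invalidate none -> C2=M] -> [I,I,M,I] (invalidations this op: 0; running total: 0)
Op 5: C3 read [C3 read from I: others=['C2=M'] -> C3=S, others downsized to S] -> [I,I,S,S] (invalidations this op: 0; running total: 0)
Op 6: C0 write [C0 write: invalidate ['C2=S', 'C3=S'] -> C0=M] -> [M,I,I,I] (invalidations this op: 2; running total: 2)
Op 7: C2 read [C2 read from I: others=['C0=M'] -> C2=S, others downsized to S] -> [S,I,S,I] (invalidations this op: 0; running total: 2)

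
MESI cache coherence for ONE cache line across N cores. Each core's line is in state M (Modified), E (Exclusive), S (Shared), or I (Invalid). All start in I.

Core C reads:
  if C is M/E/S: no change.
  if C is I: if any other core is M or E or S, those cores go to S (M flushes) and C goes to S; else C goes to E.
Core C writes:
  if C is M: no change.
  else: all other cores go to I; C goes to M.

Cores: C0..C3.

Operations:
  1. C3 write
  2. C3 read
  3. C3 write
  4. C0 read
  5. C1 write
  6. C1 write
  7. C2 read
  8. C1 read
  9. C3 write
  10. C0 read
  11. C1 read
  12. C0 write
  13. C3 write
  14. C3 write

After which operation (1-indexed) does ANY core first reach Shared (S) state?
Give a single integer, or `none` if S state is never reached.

Answer: 4

Derivation:
Op 1: C3 write [C3 write: invalidate none -> C3=M] -> [I,I,I,M]
Op 2: C3 read [C3 read: already in M, no change] -> [I,I,I,M]
Op 3: C3 write [C3 write: already M (modified), no change] -> [I,I,I,M]
Op 4: C0 read [C0 read from I: others=['C3=M'] -> C0=S, others downsized to S] -> [S,I,I,S]
  -> First S state at op 4; remaining ops need not be traced.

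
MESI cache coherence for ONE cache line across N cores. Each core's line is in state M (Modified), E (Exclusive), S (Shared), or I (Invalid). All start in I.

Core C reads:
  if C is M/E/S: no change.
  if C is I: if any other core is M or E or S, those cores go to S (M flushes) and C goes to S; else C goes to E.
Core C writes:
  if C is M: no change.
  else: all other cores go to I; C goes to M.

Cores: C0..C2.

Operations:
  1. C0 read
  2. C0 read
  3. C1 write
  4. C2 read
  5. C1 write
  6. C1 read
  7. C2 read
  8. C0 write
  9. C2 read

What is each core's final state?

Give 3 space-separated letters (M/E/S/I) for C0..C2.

Op 1: C0 read [C0 read from I: no other sharers -> C0=E (exclusive)] -> [E,I,I]
Op 2: C0 read [C0 read: already in E, no change] -> [E,I,I]
Op 3: C1 write [C1 write: invalidate ['C0=E'] -> C1=M] -> [I,M,I]
Op 4: C2 read [C2 read from I: others=['C1=M'] -> C2=S, others downsized to S] -> [I,S,S]
Op 5: C1 write [C1 write: invalidate ['C2=S'] -> C1=M] -> [I,M,I]
Op 6: C1 read [C1 read: already in M, no change] -> [I,M,I]
Op 7: C2 read [C2 read from I: others=['C1=M'] -> C2=S, others downsized to S] -> [I,S,S]
Op 8: C0 write [C0 write: invalidate ['C1=S', 'C2=S'] -> C0=M] -> [M,I,I]
Op 9: C2 read [C2 read from I: others=['C0=M'] -> C2=S, others downsized to S] -> [S,I,S]

Answer: S I S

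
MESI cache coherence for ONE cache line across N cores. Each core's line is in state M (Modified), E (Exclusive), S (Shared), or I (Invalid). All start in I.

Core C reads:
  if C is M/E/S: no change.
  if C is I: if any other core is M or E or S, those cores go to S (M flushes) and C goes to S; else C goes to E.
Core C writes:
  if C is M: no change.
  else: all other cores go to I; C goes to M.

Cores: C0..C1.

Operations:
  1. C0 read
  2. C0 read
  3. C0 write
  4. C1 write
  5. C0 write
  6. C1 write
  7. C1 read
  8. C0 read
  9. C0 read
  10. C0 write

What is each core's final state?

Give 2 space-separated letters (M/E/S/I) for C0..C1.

Op 1: C0 read [C0 read from I: no other sharers -> C0=E (exclusive)] -> [E,I]
Op 2: C0 read [C0 read: already in E, no change] -> [E,I]
Op 3: C0 write [C0 write: invalidate none -> C0=M] -> [M,I]
Op 4: C1 write [C1 write: invalidate ['C0=M'] -> C1=M] -> [I,M]
Op 5: C0 write [C0 write: invalidate ['C1=M'] -> C0=M] -> [M,I]
Op 6: C1 write [C1 write: invalidate ['C0=M'] -> C1=M] -> [I,M]
Op 7: C1 read [C1 read: already in M, no change] -> [I,M]
Op 8: C0 read [C0 read from I: others=['C1=M'] -> C0=S, others downsized to S] -> [S,S]
Op 9: C0 read [C0 read: already in S, no change] -> [S,S]
Op 10: C0 write [C0 write: invalidate ['C1=S'] -> C0=M] -> [M,I]

Answer: M I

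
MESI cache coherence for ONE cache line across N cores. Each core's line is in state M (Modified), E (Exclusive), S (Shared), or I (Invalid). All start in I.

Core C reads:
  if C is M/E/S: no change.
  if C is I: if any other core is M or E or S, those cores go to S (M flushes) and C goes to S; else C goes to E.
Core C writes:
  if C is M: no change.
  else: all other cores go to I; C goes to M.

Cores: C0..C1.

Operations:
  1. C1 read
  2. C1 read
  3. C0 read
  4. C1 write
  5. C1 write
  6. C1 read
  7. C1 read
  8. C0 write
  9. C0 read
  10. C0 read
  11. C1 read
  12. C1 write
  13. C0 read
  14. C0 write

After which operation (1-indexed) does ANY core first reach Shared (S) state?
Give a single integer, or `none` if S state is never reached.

Answer: 3

Derivation:
Op 1: C1 read [C1 read from I: no other sharers -> C1=E (exclusive)] -> [I,E]
Op 2: C1 read [C1 read: already in E, no change] -> [I,E]
Op 3: C0 read [C0 read from I: others=['C1=E'] -> C0=S, others downsized to S] -> [S,S]
  -> First S state at op 3; remaining ops need not be traced.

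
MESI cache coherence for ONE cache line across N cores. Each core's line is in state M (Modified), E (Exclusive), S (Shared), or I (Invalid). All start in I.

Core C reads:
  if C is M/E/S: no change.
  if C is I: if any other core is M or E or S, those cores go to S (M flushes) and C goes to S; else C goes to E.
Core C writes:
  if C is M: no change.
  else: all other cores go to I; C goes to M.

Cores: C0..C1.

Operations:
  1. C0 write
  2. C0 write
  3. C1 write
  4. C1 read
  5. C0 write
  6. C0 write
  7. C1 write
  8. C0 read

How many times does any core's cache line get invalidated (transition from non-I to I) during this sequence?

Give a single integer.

Answer: 3

Derivation:
Op 1: C0 write [C0 write: invalidate none -> C0=M] -> [M,I] (invalidations this op: 0; running total: 0)
Op 2: C0 write [C0 write: already M (modified), no change] -> [M,I] (invalidations this op: 0; running total: 0)
Op 3: C1 write [C1 write: invalidate ['C0=M'] -> C1=M] -> [I,M] (invalidations this op: 1; running total: 1)
Op 4: C1 read [C1 read: already in M, no change] -> [I,M] (invalidations this op: 0; running total: 1)
Op 5: C0 write [C0 write: invalidate ['C1=M'] -> C0=M] -> [M,I] (invalidations this op: 1; running total: 2)
Op 6: C0 write [C0 write: already M (modified), no change] -> [M,I] (invalidations this op: 0; running total: 2)
Op 7: C1 write [C1 write: invalidate ['C0=M'] -> C1=M] -> [I,M] (invalidations this op: 1; running total: 3)
Op 8: C0 read [C0 read from I: others=['C1=M'] -> C0=S, others downsized to S] -> [S,S] (invalidations this op: 0; running total: 3)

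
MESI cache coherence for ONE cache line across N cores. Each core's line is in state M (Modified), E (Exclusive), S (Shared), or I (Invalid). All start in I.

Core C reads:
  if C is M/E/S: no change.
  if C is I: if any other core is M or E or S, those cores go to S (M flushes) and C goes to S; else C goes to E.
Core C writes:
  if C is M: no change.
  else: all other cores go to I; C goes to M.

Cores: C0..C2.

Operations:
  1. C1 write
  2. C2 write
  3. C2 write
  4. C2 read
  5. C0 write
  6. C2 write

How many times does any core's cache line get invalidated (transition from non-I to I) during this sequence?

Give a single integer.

Op 1: C1 write [C1 write: invalidate none -> C1=M] -> [I,M,I] (invalidations this op: 0; running total: 0)
Op 2: C2 write [C2 write: invalidate ['C1=M'] -> C2=M] -> [I,I,M] (invalidations this op: 1; running total: 1)
Op 3: C2 write [C2 write: already M (modified), no change] -> [I,I,M] (invalidations this op: 0; running total: 1)
Op 4: C2 read [C2 read: already in M, no change] -> [I,I,M] (invalidations this op: 0; running total: 1)
Op 5: C0 write [C0 write: invalidate ['C2=M'] -> C0=M] -> [M,I,I] (invalidations this op: 1; running total: 2)
Op 6: C2 write [C2 write: invalidate ['C0=M'] -> C2=M] -> [I,I,M] (invalidations this op: 1; running total: 3)

Answer: 3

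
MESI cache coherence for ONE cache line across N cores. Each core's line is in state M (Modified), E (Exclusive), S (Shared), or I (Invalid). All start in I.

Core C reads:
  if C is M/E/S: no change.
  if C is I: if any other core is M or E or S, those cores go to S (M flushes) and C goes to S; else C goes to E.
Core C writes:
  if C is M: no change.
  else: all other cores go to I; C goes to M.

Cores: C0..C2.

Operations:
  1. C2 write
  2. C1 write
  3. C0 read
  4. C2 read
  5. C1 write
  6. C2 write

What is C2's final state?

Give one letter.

Answer: M

Derivation:
Op 1: C2 write [C2 write: invalidate none -> C2=M] -> [I,I,M]
Op 2: C1 write [C1 write: invalidate ['C2=M'] -> C1=M] -> [I,M,I]
Op 3: C0 read [C0 read from I: others=['C1=M'] -> C0=S, others downsized to S] -> [S,S,I]
Op 4: C2 read [C2 read from I: others=['C0=S', 'C1=S'] -> C2=S, others downsized to S] -> [S,S,S]
Op 5: C1 write [C1 write: invalidate ['C0=S', 'C2=S'] -> C1=M] -> [I,M,I]
Op 6: C2 write [C2 write: invalidate ['C1=M'] -> C2=M] -> [I,I,M]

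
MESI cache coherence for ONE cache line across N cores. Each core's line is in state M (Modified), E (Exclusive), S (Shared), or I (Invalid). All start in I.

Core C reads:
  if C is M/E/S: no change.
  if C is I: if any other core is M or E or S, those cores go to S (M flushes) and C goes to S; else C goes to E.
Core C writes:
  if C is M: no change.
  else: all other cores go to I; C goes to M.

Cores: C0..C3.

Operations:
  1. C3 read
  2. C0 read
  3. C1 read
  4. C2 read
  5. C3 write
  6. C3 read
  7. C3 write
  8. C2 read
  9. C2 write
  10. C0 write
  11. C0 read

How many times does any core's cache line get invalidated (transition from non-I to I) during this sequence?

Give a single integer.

Answer: 5

Derivation:
Op 1: C3 read [C3 read from I: no other sharers -> C3=E (exclusive)] -> [I,I,I,E] (invalidations this op: 0; running total: 0)
Op 2: C0 read [C0 read from I: others=['C3=E'] -> C0=S, others downsized to S] -> [S,I,I,S] (invalidations this op: 0; running total: 0)
Op 3: C1 read [C1 read from I: others=['C0=S', 'C3=S'] -> C1=S, others downsized to S] -> [S,S,I,S] (invalidations this op: 0; running total: 0)
Op 4: C2 read [C2 read from I: others=['C0=S', 'C1=S', 'C3=S'] -> C2=S, others downsized to S] -> [S,S,S,S] (invalidations this op: 0; running total: 0)
Op 5: C3 write [C3 write: invalidate ['C0=S', 'C1=S', 'C2=S'] -> C3=M] -> [I,I,I,M] (invalidations this op: 3; running total: 3)
Op 6: C3 read [C3 read: already in M, no change] -> [I,I,I,M] (invalidations this op: 0; running total: 3)
Op 7: C3 write [C3 write: already M (modified), no change] -> [I,I,I,M] (invalidations this op: 0; running total: 3)
Op 8: C2 read [C2 read from I: others=['C3=M'] -> C2=S, others downsized to S] -> [I,I,S,S] (invalidations this op: 0; running total: 3)
Op 9: C2 write [C2 write: invalidate ['C3=S'] -> C2=M] -> [I,I,M,I] (invalidations this op: 1; running total: 4)
Op 10: C0 write [C0 write: invalidate ['C2=M'] -> C0=M] -> [M,I,I,I] (invalidations this op: 1; running total: 5)
Op 11: C0 read [C0 read: already in M, no change] -> [M,I,I,I] (invalidations this op: 0; running total: 5)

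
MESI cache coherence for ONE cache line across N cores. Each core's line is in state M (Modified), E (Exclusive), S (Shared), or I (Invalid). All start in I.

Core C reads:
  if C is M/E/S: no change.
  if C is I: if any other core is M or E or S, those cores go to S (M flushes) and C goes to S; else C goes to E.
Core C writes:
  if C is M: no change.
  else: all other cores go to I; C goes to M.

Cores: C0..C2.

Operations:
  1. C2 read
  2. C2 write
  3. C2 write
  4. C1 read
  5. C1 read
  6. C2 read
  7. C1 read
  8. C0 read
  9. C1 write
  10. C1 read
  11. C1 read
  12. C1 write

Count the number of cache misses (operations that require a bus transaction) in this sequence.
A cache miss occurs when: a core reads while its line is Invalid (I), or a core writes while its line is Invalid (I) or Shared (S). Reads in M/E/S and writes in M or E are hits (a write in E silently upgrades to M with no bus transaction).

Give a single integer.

Op 1: C2 read [C2 read from I: no other sharers -> C2=E (exclusive)] -> [I,I,E] [MISS #1: read from I]
Op 2: C2 write [C2 write: invalidate none -> C2=M] -> [I,I,M] [hit: write from E is a silent E->M upgrade, no bus transaction]
Op 3: C2 write [C2 write: already M (modified), no change] -> [I,I,M] [hit: write from M]
Op 4: C1 read [C1 read from I: others=['C2=M'] -> C1=S, others downsized to S] -> [I,S,S] [MISS #2: read from I]
Op 5: C1 read [C1 read: already in S, no change] -> [I,S,S] [hit: read from S]
Op 6: C2 read [C2 read: already in S, no change] -> [I,S,S] [hit: read from S]
Op 7: C1 read [C1 read: already in S, no change] -> [I,S,S] [hit: read from S]
Op 8: C0 read [C0 read from I: others=['C1=S', 'C2=S'] -> C0=S, others downsized to S] -> [S,S,S] [MISS #3: read from I]
Op 9: C1 write [C1 write: invalidate ['C0=S', 'C2=S'] -> C1=M] -> [I,M,I] [MISS #4: write from S]
Op 10: C1 read [C1 read: already in M, no change] -> [I,M,I] [hit: read from M]
Op 11: C1 read [C1 read: already in M, no change] -> [I,M,I] [hit: read from M]
Op 12: C1 write [C1 write: already M (modified), no change] -> [I,M,I] [hit: write from M]

Answer: 4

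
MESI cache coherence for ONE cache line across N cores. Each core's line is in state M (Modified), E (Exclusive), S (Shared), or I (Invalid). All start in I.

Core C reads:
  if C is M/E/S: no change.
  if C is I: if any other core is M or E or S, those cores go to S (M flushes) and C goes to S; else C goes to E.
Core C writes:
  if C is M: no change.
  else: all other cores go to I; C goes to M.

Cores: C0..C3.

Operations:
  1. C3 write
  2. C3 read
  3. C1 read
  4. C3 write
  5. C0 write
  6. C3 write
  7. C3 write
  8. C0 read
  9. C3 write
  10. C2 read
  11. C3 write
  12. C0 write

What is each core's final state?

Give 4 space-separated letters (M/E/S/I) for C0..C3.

Answer: M I I I

Derivation:
Op 1: C3 write [C3 write: invalidate none -> C3=M] -> [I,I,I,M]
Op 2: C3 read [C3 read: already in M, no change] -> [I,I,I,M]
Op 3: C1 read [C1 read from I: others=['C3=M'] -> C1=S, others downsized to S] -> [I,S,I,S]
Op 4: C3 write [C3 write: invalidate ['C1=S'] -> C3=M] -> [I,I,I,M]
Op 5: C0 write [C0 write: invalidate ['C3=M'] -> C0=M] -> [M,I,I,I]
Op 6: C3 write [C3 write: invalidate ['C0=M'] -> C3=M] -> [I,I,I,M]
Op 7: C3 write [C3 write: already M (modified), no change] -> [I,I,I,M]
Op 8: C0 read [C0 read from I: others=['C3=M'] -> C0=S, others downsized to S] -> [S,I,I,S]
Op 9: C3 write [C3 write: invalidate ['C0=S'] -> C3=M] -> [I,I,I,M]
Op 10: C2 read [C2 read from I: others=['C3=M'] -> C2=S, others downsized to S] -> [I,I,S,S]
Op 11: C3 write [C3 write: invalidate ['C2=S'] -> C3=M] -> [I,I,I,M]
Op 12: C0 write [C0 write: invalidate ['C3=M'] -> C0=M] -> [M,I,I,I]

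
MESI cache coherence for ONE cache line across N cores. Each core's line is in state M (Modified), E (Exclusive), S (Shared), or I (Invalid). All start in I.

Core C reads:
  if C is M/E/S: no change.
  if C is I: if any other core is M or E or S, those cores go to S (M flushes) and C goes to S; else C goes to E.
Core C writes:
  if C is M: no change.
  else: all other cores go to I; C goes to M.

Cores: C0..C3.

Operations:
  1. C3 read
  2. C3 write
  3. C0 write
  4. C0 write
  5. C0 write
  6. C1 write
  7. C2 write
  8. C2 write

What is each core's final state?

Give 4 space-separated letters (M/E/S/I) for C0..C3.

Answer: I I M I

Derivation:
Op 1: C3 read [C3 read from I: no other sharers -> C3=E (exclusive)] -> [I,I,I,E]
Op 2: C3 write [C3 write: invalidate none -> C3=M] -> [I,I,I,M]
Op 3: C0 write [C0 write: invalidate ['C3=M'] -> C0=M] -> [M,I,I,I]
Op 4: C0 write [C0 write: already M (modified), no change] -> [M,I,I,I]
Op 5: C0 write [C0 write: already M (modified), no change] -> [M,I,I,I]
Op 6: C1 write [C1 write: invalidate ['C0=M'] -> C1=M] -> [I,M,I,I]
Op 7: C2 write [C2 write: invalidate ['C1=M'] -> C2=M] -> [I,I,M,I]
Op 8: C2 write [C2 write: already M (modified), no change] -> [I,I,M,I]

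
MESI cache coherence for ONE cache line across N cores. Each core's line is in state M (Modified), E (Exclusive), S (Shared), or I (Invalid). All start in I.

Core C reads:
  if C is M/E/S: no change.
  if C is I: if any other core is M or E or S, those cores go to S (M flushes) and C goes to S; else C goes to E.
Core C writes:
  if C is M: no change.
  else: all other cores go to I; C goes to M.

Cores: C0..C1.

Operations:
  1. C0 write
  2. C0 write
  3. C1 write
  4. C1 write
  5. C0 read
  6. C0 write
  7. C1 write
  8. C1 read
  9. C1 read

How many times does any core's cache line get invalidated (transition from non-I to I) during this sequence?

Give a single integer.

Op 1: C0 write [C0 write: invalidate none -> C0=M] -> [M,I] (invalidations this op: 0; running total: 0)
Op 2: C0 write [C0 write: already M (modified), no change] -> [M,I] (invalidations this op: 0; running total: 0)
Op 3: C1 write [C1 write: invalidate ['C0=M'] -> C1=M] -> [I,M] (invalidations this op: 1; running total: 1)
Op 4: C1 write [C1 write: already M (modified), no change] -> [I,M] (invalidations this op: 0; running total: 1)
Op 5: C0 read [C0 read from I: others=['C1=M'] -> C0=S, others downsized to S] -> [S,S] (invalidations this op: 0; running total: 1)
Op 6: C0 write [C0 write: invalidate ['C1=S'] -> C0=M] -> [M,I] (invalidations this op: 1; running total: 2)
Op 7: C1 write [C1 write: invalidate ['C0=M'] -> C1=M] -> [I,M] (invalidations this op: 1; running total: 3)
Op 8: C1 read [C1 read: already in M, no change] -> [I,M] (invalidations this op: 0; running total: 3)
Op 9: C1 read [C1 read: already in M, no change] -> [I,M] (invalidations this op: 0; running total: 3)

Answer: 3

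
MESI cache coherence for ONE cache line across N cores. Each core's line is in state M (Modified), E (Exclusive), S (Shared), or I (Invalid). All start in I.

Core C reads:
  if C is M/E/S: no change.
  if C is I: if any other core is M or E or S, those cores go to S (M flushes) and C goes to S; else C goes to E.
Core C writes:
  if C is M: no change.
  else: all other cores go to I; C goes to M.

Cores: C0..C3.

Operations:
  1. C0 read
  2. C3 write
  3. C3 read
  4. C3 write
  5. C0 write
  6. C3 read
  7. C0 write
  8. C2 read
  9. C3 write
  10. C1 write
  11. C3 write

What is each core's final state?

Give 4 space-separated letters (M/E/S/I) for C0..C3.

Op 1: C0 read [C0 read from I: no other sharers -> C0=E (exclusive)] -> [E,I,I,I]
Op 2: C3 write [C3 write: invalidate ['C0=E'] -> C3=M] -> [I,I,I,M]
Op 3: C3 read [C3 read: already in M, no change] -> [I,I,I,M]
Op 4: C3 write [C3 write: already M (modified), no change] -> [I,I,I,M]
Op 5: C0 write [C0 write: invalidate ['C3=M'] -> C0=M] -> [M,I,I,I]
Op 6: C3 read [C3 read from I: others=['C0=M'] -> C3=S, others downsized to S] -> [S,I,I,S]
Op 7: C0 write [C0 write: invalidate ['C3=S'] -> C0=M] -> [M,I,I,I]
Op 8: C2 read [C2 read from I: others=['C0=M'] -> C2=S, others downsized to S] -> [S,I,S,I]
Op 9: C3 write [C3 write: invalidate ['C0=S', 'C2=S'] -> C3=M] -> [I,I,I,M]
Op 10: C1 write [C1 write: invalidate ['C3=M'] -> C1=M] -> [I,M,I,I]
Op 11: C3 write [C3 write: invalidate ['C1=M'] -> C3=M] -> [I,I,I,M]

Answer: I I I M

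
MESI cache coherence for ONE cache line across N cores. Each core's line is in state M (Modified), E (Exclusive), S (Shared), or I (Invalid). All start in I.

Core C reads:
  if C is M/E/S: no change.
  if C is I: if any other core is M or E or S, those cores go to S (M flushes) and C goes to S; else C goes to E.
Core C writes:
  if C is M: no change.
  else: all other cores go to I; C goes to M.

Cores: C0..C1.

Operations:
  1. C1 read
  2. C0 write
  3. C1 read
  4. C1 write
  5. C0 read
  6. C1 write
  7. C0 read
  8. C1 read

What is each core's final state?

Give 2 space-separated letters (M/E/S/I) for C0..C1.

Op 1: C1 read [C1 read from I: no other sharers -> C1=E (exclusive)] -> [I,E]
Op 2: C0 write [C0 write: invalidate ['C1=E'] -> C0=M] -> [M,I]
Op 3: C1 read [C1 read from I: others=['C0=M'] -> C1=S, others downsized to S] -> [S,S]
Op 4: C1 write [C1 write: invalidate ['C0=S'] -> C1=M] -> [I,M]
Op 5: C0 read [C0 read from I: others=['C1=M'] -> C0=S, others downsized to S] -> [S,S]
Op 6: C1 write [C1 write: invalidate ['C0=S'] -> C1=M] -> [I,M]
Op 7: C0 read [C0 read from I: others=['C1=M'] -> C0=S, others downsized to S] -> [S,S]
Op 8: C1 read [C1 read: already in S, no change] -> [S,S]

Answer: S S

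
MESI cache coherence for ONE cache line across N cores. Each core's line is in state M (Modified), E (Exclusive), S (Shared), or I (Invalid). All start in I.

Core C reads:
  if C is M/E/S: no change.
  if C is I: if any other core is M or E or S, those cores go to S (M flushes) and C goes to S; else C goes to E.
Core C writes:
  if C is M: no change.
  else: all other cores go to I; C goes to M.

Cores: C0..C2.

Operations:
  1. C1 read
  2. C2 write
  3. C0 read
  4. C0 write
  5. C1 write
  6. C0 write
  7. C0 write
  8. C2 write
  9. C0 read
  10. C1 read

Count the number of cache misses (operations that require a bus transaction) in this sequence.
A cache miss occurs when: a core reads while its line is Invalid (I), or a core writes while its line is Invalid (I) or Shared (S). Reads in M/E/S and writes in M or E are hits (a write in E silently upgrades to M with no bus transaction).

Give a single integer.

Op 1: C1 read [C1 read from I: no other sharers -> C1=E (exclusive)] -> [I,E,I] [MISS #1: read from I]
Op 2: C2 write [C2 write: invalidate ['C1=E'] -> C2=M] -> [I,I,M] [MISS #2: write from I]
Op 3: C0 read [C0 read from I: others=['C2=M'] -> C0=S, others downsized to S] -> [S,I,S] [MISS #3: read from I]
Op 4: C0 write [C0 write: invalidate ['C2=S'] -> C0=M] -> [M,I,I] [MISS #4: write from S]
Op 5: C1 write [C1 write: invalidate ['C0=M'] -> C1=M] -> [I,M,I] [MISS #5: write from I]
Op 6: C0 write [C0 write: invalidate ['C1=M'] -> C0=M] -> [M,I,I] [MISS #6: write from I]
Op 7: C0 write [C0 write: already M (modified), no change] -> [M,I,I] [hit: write from M]
Op 8: C2 write [C2 write: invalidate ['C0=M'] -> C2=M] -> [I,I,M] [MISS #7: write from I]
Op 9: C0 read [C0 read from I: others=['C2=M'] -> C0=S, others downsized to S] -> [S,I,S] [MISS #8: read from I]
Op 10: C1 read [C1 read from I: others=['C0=S', 'C2=S'] -> C1=S, others downsized to S] -> [S,S,S] [MISS #9: read from I]

Answer: 9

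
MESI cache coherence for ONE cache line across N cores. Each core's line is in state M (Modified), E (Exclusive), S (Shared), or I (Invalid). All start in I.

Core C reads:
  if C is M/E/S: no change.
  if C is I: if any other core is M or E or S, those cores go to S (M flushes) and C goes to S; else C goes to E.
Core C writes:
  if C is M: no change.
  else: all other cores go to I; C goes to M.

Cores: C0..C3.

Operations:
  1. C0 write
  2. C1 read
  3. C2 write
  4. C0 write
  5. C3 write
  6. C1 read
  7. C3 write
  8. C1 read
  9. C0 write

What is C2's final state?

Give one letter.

Answer: I

Derivation:
Op 1: C0 write [C0 write: invalidate none -> C0=M] -> [M,I,I,I]
Op 2: C1 read [C1 read from I: others=['C0=M'] -> C1=S, others downsized to S] -> [S,S,I,I]
Op 3: C2 write [C2 write: invalidate ['C0=S', 'C1=S'] -> C2=M] -> [I,I,M,I]
Op 4: C0 write [C0 write: invalidate ['C2=M'] -> C0=M] -> [M,I,I,I]
Op 5: C3 write [C3 write: invalidate ['C0=M'] -> C3=M] -> [I,I,I,M]
Op 6: C1 read [C1 read from I: others=['C3=M'] -> C1=S, others downsized to S] -> [I,S,I,S]
Op 7: C3 write [C3 write: invalidate ['C1=S'] -> C3=M] -> [I,I,I,M]
Op 8: C1 read [C1 read from I: others=['C3=M'] -> C1=S, others downsized to S] -> [I,S,I,S]
Op 9: C0 write [C0 write: invalidate ['C1=S', 'C3=S'] -> C0=M] -> [M,I,I,I]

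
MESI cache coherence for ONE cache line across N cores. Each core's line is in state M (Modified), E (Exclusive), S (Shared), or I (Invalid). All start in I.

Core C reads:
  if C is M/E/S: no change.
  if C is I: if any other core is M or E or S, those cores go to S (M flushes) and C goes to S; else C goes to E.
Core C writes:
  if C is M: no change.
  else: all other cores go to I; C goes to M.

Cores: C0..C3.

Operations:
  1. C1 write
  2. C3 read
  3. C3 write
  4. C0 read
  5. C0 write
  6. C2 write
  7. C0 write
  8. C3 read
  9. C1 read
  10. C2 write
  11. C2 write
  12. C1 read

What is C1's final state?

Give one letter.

Answer: S

Derivation:
Op 1: C1 write [C1 write: invalidate none -> C1=M] -> [I,M,I,I]
Op 2: C3 read [C3 read from I: others=['C1=M'] -> C3=S, others downsized to S] -> [I,S,I,S]
Op 3: C3 write [C3 write: invalidate ['C1=S'] -> C3=M] -> [I,I,I,M]
Op 4: C0 read [C0 read from I: others=['C3=M'] -> C0=S, others downsized to S] -> [S,I,I,S]
Op 5: C0 write [C0 write: invalidate ['C3=S'] -> C0=M] -> [M,I,I,I]
Op 6: C2 write [C2 write: invalidate ['C0=M'] -> C2=M] -> [I,I,M,I]
Op 7: C0 write [C0 write: invalidate ['C2=M'] -> C0=M] -> [M,I,I,I]
Op 8: C3 read [C3 read from I: others=['C0=M'] -> C3=S, others downsized to S] -> [S,I,I,S]
Op 9: C1 read [C1 read from I: others=['C0=S', 'C3=S'] -> C1=S, others downsized to S] -> [S,S,I,S]
Op 10: C2 write [C2 write: invalidate ['C0=S', 'C1=S', 'C3=S'] -> C2=M] -> [I,I,M,I]
Op 11: C2 write [C2 write: already M (modified), no change] -> [I,I,M,I]
Op 12: C1 read [C1 read from I: others=['C2=M'] -> C1=S, others downsized to S] -> [I,S,S,I]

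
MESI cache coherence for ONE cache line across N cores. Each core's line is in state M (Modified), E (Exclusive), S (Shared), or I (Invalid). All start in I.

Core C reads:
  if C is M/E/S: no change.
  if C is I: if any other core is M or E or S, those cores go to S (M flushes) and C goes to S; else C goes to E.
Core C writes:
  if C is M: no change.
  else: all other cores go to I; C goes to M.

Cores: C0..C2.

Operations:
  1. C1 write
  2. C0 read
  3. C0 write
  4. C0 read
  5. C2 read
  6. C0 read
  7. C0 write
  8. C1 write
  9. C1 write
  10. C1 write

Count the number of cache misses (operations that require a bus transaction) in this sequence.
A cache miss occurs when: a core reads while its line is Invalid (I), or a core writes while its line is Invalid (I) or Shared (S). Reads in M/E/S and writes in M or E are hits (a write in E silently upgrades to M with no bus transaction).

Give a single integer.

Answer: 6

Derivation:
Op 1: C1 write [C1 write: invalidate none -> C1=M] -> [I,M,I] [MISS #1: write from I]
Op 2: C0 read [C0 read from I: others=['C1=M'] -> C0=S, others downsized to S] -> [S,S,I] [MISS #2: read from I]
Op 3: C0 write [C0 write: invalidate ['C1=S'] -> C0=M] -> [M,I,I] [MISS #3: write from S]
Op 4: C0 read [C0 read: already in M, no change] -> [M,I,I] [hit: read from M]
Op 5: C2 read [C2 read from I: others=['C0=M'] -> C2=S, others downsized to S] -> [S,I,S] [MISS #4: read from I]
Op 6: C0 read [C0 read: already in S, no change] -> [S,I,S] [hit: read from S]
Op 7: C0 write [C0 write: invalidate ['C2=S'] -> C0=M] -> [M,I,I] [MISS #5: write from S]
Op 8: C1 write [C1 write: invalidate ['C0=M'] -> C1=M] -> [I,M,I] [MISS #6: write from I]
Op 9: C1 write [C1 write: already M (modified), no change] -> [I,M,I] [hit: write from M]
Op 10: C1 write [C1 write: already M (modified), no change] -> [I,M,I] [hit: write from M]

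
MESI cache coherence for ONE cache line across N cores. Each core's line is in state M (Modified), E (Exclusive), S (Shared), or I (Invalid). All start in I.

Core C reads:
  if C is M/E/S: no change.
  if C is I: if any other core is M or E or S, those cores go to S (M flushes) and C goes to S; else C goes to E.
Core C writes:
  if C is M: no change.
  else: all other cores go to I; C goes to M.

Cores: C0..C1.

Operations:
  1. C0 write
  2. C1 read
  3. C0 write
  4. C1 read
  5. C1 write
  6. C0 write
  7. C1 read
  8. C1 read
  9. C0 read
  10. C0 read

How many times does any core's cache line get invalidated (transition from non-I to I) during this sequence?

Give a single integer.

Op 1: C0 write [C0 write: invalidate none -> C0=M] -> [M,I] (invalidations this op: 0; running total: 0)
Op 2: C1 read [C1 read from I: others=['C0=M'] -> C1=S, others downsized to S] -> [S,S] (invalidations this op: 0; running total: 0)
Op 3: C0 write [C0 write: invalidate ['C1=S'] -> C0=M] -> [M,I] (invalidations this op: 1; running total: 1)
Op 4: C1 read [C1 read from I: others=['C0=M'] -> C1=S, others downsized to S] -> [S,S] (invalidations this op: 0; running total: 1)
Op 5: C1 write [C1 write: invalidate ['C0=S'] -> C1=M] -> [I,M] (invalidations this op: 1; running total: 2)
Op 6: C0 write [C0 write: invalidate ['C1=M'] -> C0=M] -> [M,I] (invalidations this op: 1; running total: 3)
Op 7: C1 read [C1 read from I: others=['C0=M'] -> C1=S, others downsized to S] -> [S,S] (invalidations this op: 0; running total: 3)
Op 8: C1 read [C1 read: already in S, no change] -> [S,S] (invalidations this op: 0; running total: 3)
Op 9: C0 read [C0 read: already in S, no change] -> [S,S] (invalidations this op: 0; running total: 3)
Op 10: C0 read [C0 read: already in S, no change] -> [S,S] (invalidations this op: 0; running total: 3)

Answer: 3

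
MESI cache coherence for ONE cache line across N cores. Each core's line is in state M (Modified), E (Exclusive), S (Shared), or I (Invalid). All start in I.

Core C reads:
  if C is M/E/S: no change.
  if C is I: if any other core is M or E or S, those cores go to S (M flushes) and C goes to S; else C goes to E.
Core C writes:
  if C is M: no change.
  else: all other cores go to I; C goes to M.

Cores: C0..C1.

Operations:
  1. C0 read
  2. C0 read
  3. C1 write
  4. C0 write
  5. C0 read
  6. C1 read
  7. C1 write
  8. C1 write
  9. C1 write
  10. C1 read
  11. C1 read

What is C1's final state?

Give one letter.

Answer: M

Derivation:
Op 1: C0 read [C0 read from I: no other sharers -> C0=E (exclusive)] -> [E,I]
Op 2: C0 read [C0 read: already in E, no change] -> [E,I]
Op 3: C1 write [C1 write: invalidate ['C0=E'] -> C1=M] -> [I,M]
Op 4: C0 write [C0 write: invalidate ['C1=M'] -> C0=M] -> [M,I]
Op 5: C0 read [C0 read: already in M, no change] -> [M,I]
Op 6: C1 read [C1 read from I: others=['C0=M'] -> C1=S, others downsized to S] -> [S,S]
Op 7: C1 write [C1 write: invalidate ['C0=S'] -> C1=M] -> [I,M]
Op 8: C1 write [C1 write: already M (modified), no change] -> [I,M]
Op 9: C1 write [C1 write: already M (modified), no change] -> [I,M]
Op 10: C1 read [C1 read: already in M, no change] -> [I,M]
Op 11: C1 read [C1 read: already in M, no change] -> [I,M]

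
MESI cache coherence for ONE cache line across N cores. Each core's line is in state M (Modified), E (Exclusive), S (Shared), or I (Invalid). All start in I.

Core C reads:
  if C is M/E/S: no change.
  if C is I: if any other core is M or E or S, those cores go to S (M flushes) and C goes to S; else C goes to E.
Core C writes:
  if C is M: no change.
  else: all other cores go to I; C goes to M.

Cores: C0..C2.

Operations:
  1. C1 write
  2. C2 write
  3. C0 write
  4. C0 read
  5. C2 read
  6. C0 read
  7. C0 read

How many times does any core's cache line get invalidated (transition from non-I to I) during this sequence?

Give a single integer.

Answer: 2

Derivation:
Op 1: C1 write [C1 write: invalidate none -> C1=M] -> [I,M,I] (invalidations this op: 0; running total: 0)
Op 2: C2 write [C2 write: invalidate ['C1=M'] -> C2=M] -> [I,I,M] (invalidations this op: 1; running total: 1)
Op 3: C0 write [C0 write: invalidate ['C2=M'] -> C0=M] -> [M,I,I] (invalidations this op: 1; running total: 2)
Op 4: C0 read [C0 read: already in M, no change] -> [M,I,I] (invalidations this op: 0; running total: 2)
Op 5: C2 read [C2 read from I: others=['C0=M'] -> C2=S, others downsized to S] -> [S,I,S] (invalidations this op: 0; running total: 2)
Op 6: C0 read [C0 read: already in S, no change] -> [S,I,S] (invalidations this op: 0; running total: 2)
Op 7: C0 read [C0 read: already in S, no change] -> [S,I,S] (invalidations this op: 0; running total: 2)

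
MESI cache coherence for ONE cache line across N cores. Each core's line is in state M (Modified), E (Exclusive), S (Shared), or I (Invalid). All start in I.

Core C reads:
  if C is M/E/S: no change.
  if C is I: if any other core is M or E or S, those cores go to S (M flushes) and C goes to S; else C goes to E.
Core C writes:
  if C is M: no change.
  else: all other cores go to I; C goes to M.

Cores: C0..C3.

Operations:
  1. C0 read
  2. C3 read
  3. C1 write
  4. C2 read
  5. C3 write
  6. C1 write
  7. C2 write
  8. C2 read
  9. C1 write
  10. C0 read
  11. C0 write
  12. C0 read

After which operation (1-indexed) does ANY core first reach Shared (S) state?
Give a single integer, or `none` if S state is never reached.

Answer: 2

Derivation:
Op 1: C0 read [C0 read from I: no other sharers -> C0=E (exclusive)] -> [E,I,I,I]
Op 2: C3 read [C3 read from I: others=['C0=E'] -> C3=S, others downsized to S] -> [S,I,I,S]
  -> First S state at op 2; remaining ops need not be traced.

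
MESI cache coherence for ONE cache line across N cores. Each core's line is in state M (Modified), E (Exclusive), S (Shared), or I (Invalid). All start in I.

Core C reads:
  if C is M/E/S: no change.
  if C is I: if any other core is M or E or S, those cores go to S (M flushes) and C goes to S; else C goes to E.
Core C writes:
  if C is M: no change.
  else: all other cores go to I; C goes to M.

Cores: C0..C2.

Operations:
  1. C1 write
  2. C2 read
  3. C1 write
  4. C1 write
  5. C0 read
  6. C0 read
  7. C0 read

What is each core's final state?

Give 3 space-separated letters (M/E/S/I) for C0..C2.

Answer: S S I

Derivation:
Op 1: C1 write [C1 write: invalidate none -> C1=M] -> [I,M,I]
Op 2: C2 read [C2 read from I: others=['C1=M'] -> C2=S, others downsized to S] -> [I,S,S]
Op 3: C1 write [C1 write: invalidate ['C2=S'] -> C1=M] -> [I,M,I]
Op 4: C1 write [C1 write: already M (modified), no change] -> [I,M,I]
Op 5: C0 read [C0 read from I: others=['C1=M'] -> C0=S, others downsized to S] -> [S,S,I]
Op 6: C0 read [C0 read: already in S, no change] -> [S,S,I]
Op 7: C0 read [C0 read: already in S, no change] -> [S,S,I]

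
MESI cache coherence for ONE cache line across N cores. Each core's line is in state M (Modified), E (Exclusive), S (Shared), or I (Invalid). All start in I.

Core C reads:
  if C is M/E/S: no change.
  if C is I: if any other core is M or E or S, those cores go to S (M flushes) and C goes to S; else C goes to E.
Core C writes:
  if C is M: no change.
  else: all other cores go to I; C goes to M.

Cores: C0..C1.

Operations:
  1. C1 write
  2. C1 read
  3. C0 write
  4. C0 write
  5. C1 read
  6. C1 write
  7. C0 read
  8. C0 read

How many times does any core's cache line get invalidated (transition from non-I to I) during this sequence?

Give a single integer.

Op 1: C1 write [C1 write: invalidate none -> C1=M] -> [I,M] (invalidations this op: 0; running total: 0)
Op 2: C1 read [C1 read: already in M, no change] -> [I,M] (invalidations this op: 0; running total: 0)
Op 3: C0 write [C0 write: invalidate ['C1=M'] -> C0=M] -> [M,I] (invalidations this op: 1; running total: 1)
Op 4: C0 write [C0 write: already M (modified), no change] -> [M,I] (invalidations this op: 0; running total: 1)
Op 5: C1 read [C1 read from I: others=['C0=M'] -> C1=S, others downsized to S] -> [S,S] (invalidations this op: 0; running total: 1)
Op 6: C1 write [C1 write: invalidate ['C0=S'] -> C1=M] -> [I,M] (invalidations this op: 1; running total: 2)
Op 7: C0 read [C0 read from I: others=['C1=M'] -> C0=S, others downsized to S] -> [S,S] (invalidations this op: 0; running total: 2)
Op 8: C0 read [C0 read: already in S, no change] -> [S,S] (invalidations this op: 0; running total: 2)

Answer: 2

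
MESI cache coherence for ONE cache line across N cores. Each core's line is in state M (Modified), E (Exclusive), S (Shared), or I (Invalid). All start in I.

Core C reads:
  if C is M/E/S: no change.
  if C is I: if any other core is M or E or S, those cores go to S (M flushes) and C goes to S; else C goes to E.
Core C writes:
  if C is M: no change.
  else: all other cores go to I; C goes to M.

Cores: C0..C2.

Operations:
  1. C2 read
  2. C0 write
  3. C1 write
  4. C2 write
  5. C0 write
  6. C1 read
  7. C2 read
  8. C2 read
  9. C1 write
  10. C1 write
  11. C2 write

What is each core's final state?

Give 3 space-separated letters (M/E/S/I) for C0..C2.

Answer: I I M

Derivation:
Op 1: C2 read [C2 read from I: no other sharers -> C2=E (exclusive)] -> [I,I,E]
Op 2: C0 write [C0 write: invalidate ['C2=E'] -> C0=M] -> [M,I,I]
Op 3: C1 write [C1 write: invalidate ['C0=M'] -> C1=M] -> [I,M,I]
Op 4: C2 write [C2 write: invalidate ['C1=M'] -> C2=M] -> [I,I,M]
Op 5: C0 write [C0 write: invalidate ['C2=M'] -> C0=M] -> [M,I,I]
Op 6: C1 read [C1 read from I: others=['C0=M'] -> C1=S, others downsized to S] -> [S,S,I]
Op 7: C2 read [C2 read from I: others=['C0=S', 'C1=S'] -> C2=S, others downsized to S] -> [S,S,S]
Op 8: C2 read [C2 read: already in S, no change] -> [S,S,S]
Op 9: C1 write [C1 write: invalidate ['C0=S', 'C2=S'] -> C1=M] -> [I,M,I]
Op 10: C1 write [C1 write: already M (modified), no change] -> [I,M,I]
Op 11: C2 write [C2 write: invalidate ['C1=M'] -> C2=M] -> [I,I,M]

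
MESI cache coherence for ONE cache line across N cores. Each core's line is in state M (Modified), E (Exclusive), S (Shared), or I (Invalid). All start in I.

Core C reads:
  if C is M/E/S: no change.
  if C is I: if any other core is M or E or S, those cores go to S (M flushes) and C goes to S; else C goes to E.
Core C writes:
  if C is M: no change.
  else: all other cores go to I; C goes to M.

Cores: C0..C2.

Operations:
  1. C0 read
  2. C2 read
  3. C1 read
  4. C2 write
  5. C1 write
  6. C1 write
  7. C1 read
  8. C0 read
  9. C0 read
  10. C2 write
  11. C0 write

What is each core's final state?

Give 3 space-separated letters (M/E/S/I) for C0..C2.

Answer: M I I

Derivation:
Op 1: C0 read [C0 read from I: no other sharers -> C0=E (exclusive)] -> [E,I,I]
Op 2: C2 read [C2 read from I: others=['C0=E'] -> C2=S, others downsized to S] -> [S,I,S]
Op 3: C1 read [C1 read from I: others=['C0=S', 'C2=S'] -> C1=S, others downsized to S] -> [S,S,S]
Op 4: C2 write [C2 write: invalidate ['C0=S', 'C1=S'] -> C2=M] -> [I,I,M]
Op 5: C1 write [C1 write: invalidate ['C2=M'] -> C1=M] -> [I,M,I]
Op 6: C1 write [C1 write: already M (modified), no change] -> [I,M,I]
Op 7: C1 read [C1 read: already in M, no change] -> [I,M,I]
Op 8: C0 read [C0 read from I: others=['C1=M'] -> C0=S, others downsized to S] -> [S,S,I]
Op 9: C0 read [C0 read: already in S, no change] -> [S,S,I]
Op 10: C2 write [C2 write: invalidate ['C0=S', 'C1=S'] -> C2=M] -> [I,I,M]
Op 11: C0 write [C0 write: invalidate ['C2=M'] -> C0=M] -> [M,I,I]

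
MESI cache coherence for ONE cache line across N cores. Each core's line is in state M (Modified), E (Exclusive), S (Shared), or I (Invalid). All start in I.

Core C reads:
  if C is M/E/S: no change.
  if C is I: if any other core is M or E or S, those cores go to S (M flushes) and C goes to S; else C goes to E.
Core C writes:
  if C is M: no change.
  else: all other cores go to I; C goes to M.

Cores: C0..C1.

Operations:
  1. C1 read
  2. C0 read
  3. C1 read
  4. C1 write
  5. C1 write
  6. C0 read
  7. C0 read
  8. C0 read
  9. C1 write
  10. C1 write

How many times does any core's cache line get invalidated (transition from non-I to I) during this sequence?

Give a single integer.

Op 1: C1 read [C1 read from I: no other sharers -> C1=E (exclusive)] -> [I,E] (invalidations this op: 0; running total: 0)
Op 2: C0 read [C0 read from I: others=['C1=E'] -> C0=S, others downsized to S] -> [S,S] (invalidations this op: 0; running total: 0)
Op 3: C1 read [C1 read: already in S, no change] -> [S,S] (invalidations this op: 0; running total: 0)
Op 4: C1 write [C1 write: invalidate ['C0=S'] -> C1=M] -> [I,M] (invalidations this op: 1; running total: 1)
Op 5: C1 write [C1 write: already M (modified), no change] -> [I,M] (invalidations this op: 0; running total: 1)
Op 6: C0 read [C0 read from I: others=['C1=M'] -> C0=S, others downsized to S] -> [S,S] (invalidations this op: 0; running total: 1)
Op 7: C0 read [C0 read: already in S, no change] -> [S,S] (invalidations this op: 0; running total: 1)
Op 8: C0 read [C0 read: already in S, no change] -> [S,S] (invalidations this op: 0; running total: 1)
Op 9: C1 write [C1 write: invalidate ['C0=S'] -> C1=M] -> [I,M] (invalidations this op: 1; running total: 2)
Op 10: C1 write [C1 write: already M (modified), no change] -> [I,M] (invalidations this op: 0; running total: 2)

Answer: 2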